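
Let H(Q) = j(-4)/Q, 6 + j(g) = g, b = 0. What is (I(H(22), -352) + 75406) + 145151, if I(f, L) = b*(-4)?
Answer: 220557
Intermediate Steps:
j(g) = -6 + g
H(Q) = -10/Q (H(Q) = (-6 - 4)/Q = -10/Q)
I(f, L) = 0 (I(f, L) = 0*(-4) = 0)
(I(H(22), -352) + 75406) + 145151 = (0 + 75406) + 145151 = 75406 + 145151 = 220557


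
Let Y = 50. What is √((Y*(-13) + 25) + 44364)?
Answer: √43739 ≈ 209.14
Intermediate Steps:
√((Y*(-13) + 25) + 44364) = √((50*(-13) + 25) + 44364) = √((-650 + 25) + 44364) = √(-625 + 44364) = √43739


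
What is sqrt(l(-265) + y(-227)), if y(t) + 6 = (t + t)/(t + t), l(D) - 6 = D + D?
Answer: 23*I ≈ 23.0*I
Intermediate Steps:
l(D) = 6 + 2*D (l(D) = 6 + (D + D) = 6 + 2*D)
y(t) = -5 (y(t) = -6 + (t + t)/(t + t) = -6 + (2*t)/((2*t)) = -6 + (2*t)*(1/(2*t)) = -6 + 1 = -5)
sqrt(l(-265) + y(-227)) = sqrt((6 + 2*(-265)) - 5) = sqrt((6 - 530) - 5) = sqrt(-524 - 5) = sqrt(-529) = 23*I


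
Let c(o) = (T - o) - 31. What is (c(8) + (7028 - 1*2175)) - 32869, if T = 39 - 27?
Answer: -28043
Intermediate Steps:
T = 12
c(o) = -19 - o (c(o) = (12 - o) - 31 = -19 - o)
(c(8) + (7028 - 1*2175)) - 32869 = ((-19 - 1*8) + (7028 - 1*2175)) - 32869 = ((-19 - 8) + (7028 - 2175)) - 32869 = (-27 + 4853) - 32869 = 4826 - 32869 = -28043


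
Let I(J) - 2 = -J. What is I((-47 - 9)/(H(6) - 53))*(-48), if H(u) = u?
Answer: -1824/47 ≈ -38.809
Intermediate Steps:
I(J) = 2 - J
I((-47 - 9)/(H(6) - 53))*(-48) = (2 - (-47 - 9)/(6 - 53))*(-48) = (2 - (-56)/(-47))*(-48) = (2 - (-56)*(-1)/47)*(-48) = (2 - 1*56/47)*(-48) = (2 - 56/47)*(-48) = (38/47)*(-48) = -1824/47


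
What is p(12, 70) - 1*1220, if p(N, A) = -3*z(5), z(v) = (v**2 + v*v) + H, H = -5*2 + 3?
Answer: -1349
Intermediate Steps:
H = -7 (H = -10 + 3 = -7)
z(v) = -7 + 2*v**2 (z(v) = (v**2 + v*v) - 7 = (v**2 + v**2) - 7 = 2*v**2 - 7 = -7 + 2*v**2)
p(N, A) = -129 (p(N, A) = -3*(-7 + 2*5**2) = -3*(-7 + 2*25) = -3*(-7 + 50) = -3*43 = -129)
p(12, 70) - 1*1220 = -129 - 1*1220 = -129 - 1220 = -1349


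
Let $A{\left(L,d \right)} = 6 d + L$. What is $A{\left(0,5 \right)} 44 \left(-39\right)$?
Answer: $-51480$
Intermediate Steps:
$A{\left(L,d \right)} = L + 6 d$
$A{\left(0,5 \right)} 44 \left(-39\right) = \left(0 + 6 \cdot 5\right) 44 \left(-39\right) = \left(0 + 30\right) 44 \left(-39\right) = 30 \cdot 44 \left(-39\right) = 1320 \left(-39\right) = -51480$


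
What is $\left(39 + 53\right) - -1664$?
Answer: $1756$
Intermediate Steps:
$\left(39 + 53\right) - -1664 = 92 + 1664 = 1756$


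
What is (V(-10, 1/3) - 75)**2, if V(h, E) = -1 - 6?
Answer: 6724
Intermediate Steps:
V(h, E) = -7
(V(-10, 1/3) - 75)**2 = (-7 - 75)**2 = (-82)**2 = 6724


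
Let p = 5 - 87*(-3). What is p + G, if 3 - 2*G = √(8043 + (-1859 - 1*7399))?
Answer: 535/2 - 9*I*√15/2 ≈ 267.5 - 17.428*I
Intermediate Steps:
p = 266 (p = 5 + 261 = 266)
G = 3/2 - 9*I*√15/2 (G = 3/2 - √(8043 + (-1859 - 1*7399))/2 = 3/2 - √(8043 + (-1859 - 7399))/2 = 3/2 - √(8043 - 9258)/2 = 3/2 - 9*I*√15/2 ≈ 1.5 - 17.428*I)
p + G = 266 + (3/2 - 9*I*√15/2) = 535/2 - 9*I*√15/2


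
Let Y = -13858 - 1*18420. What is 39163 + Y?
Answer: 6885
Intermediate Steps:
Y = -32278 (Y = -13858 - 18420 = -32278)
39163 + Y = 39163 - 32278 = 6885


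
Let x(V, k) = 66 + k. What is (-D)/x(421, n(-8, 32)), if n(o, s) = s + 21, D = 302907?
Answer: -302907/119 ≈ -2545.4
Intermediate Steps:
n(o, s) = 21 + s
(-D)/x(421, n(-8, 32)) = (-1*302907)/(66 + (21 + 32)) = -302907/(66 + 53) = -302907/119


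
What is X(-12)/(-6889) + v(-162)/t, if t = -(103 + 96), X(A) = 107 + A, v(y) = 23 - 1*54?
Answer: 194654/1370911 ≈ 0.14199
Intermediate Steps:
v(y) = -31 (v(y) = 23 - 54 = -31)
t = -199 (t = -1*199 = -199)
X(-12)/(-6889) + v(-162)/t = (107 - 12)/(-6889) - 31/(-199) = 95*(-1/6889) - 31*(-1/199) = -95/6889 + 31/199 = 194654/1370911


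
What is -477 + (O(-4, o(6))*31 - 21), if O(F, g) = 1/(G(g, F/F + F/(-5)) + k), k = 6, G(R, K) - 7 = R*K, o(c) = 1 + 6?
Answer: -63589/128 ≈ -496.79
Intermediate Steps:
o(c) = 7
G(R, K) = 7 + K*R (G(R, K) = 7 + R*K = 7 + K*R)
O(F, g) = 1/(13 + g*(1 - F/5)) (O(F, g) = 1/((7 + (F/F + F/(-5))*g) + 6) = 1/((7 + (1 + F*(-⅕))*g) + 6) = 1/((7 + (1 - F/5)*g) + 6) = 1/((7 + g*(1 - F/5)) + 6) = 1/(13 + g*(1 - F/5)))
-477 + (O(-4, o(6))*31 - 21) = -477 + (-5/(-65 + 7*(-5 - 4))*31 - 21) = -477 + (-5/(-65 + 7*(-9))*31 - 21) = -477 + (-5/(-65 - 63)*31 - 21) = -477 + (-5/(-128)*31 - 21) = -477 + (-5*(-1/128)*31 - 21) = -477 + ((5/128)*31 - 21) = -477 + (155/128 - 21) = -477 - 2533/128 = -63589/128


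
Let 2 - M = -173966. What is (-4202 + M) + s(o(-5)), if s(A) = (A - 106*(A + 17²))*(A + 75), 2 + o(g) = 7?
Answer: -2322954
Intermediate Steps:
M = 173968 (M = 2 - 1*(-173966) = 2 + 173966 = 173968)
o(g) = 5 (o(g) = -2 + 7 = 5)
s(A) = (-30634 - 105*A)*(75 + A) (s(A) = (A - 106*(A + 289))*(75 + A) = (A - 106*(289 + A))*(75 + A) = (A - (30634 + 106*A))*(75 + A) = (A + (-30634 - 106*A))*(75 + A) = (-30634 - 105*A)*(75 + A))
(-4202 + M) + s(o(-5)) = (-4202 + 173968) + (-2297550 - 38509*5 - 105*5²) = 169766 + (-2297550 - 192545 - 105*25) = 169766 + (-2297550 - 192545 - 2625) = 169766 - 2492720 = -2322954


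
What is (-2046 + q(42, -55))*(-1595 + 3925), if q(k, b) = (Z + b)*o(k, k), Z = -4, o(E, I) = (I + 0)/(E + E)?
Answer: -4835915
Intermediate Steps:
o(E, I) = I/(2*E) (o(E, I) = I/((2*E)) = I*(1/(2*E)) = I/(2*E))
q(k, b) = -2 + b/2 (q(k, b) = (-4 + b)*(k/(2*k)) = (-4 + b)*(½) = -2 + b/2)
(-2046 + q(42, -55))*(-1595 + 3925) = (-2046 + (-2 + (½)*(-55)))*(-1595 + 3925) = (-2046 + (-2 - 55/2))*2330 = (-2046 - 59/2)*2330 = -4151/2*2330 = -4835915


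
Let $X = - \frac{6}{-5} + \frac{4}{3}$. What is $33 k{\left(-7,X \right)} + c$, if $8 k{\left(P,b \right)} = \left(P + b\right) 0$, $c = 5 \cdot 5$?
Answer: $25$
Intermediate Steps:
$c = 25$
$X = \frac{38}{15}$ ($X = \left(-6\right) \left(- \frac{1}{5}\right) + 4 \cdot \frac{1}{3} = \frac{6}{5} + \frac{4}{3} = \frac{38}{15} \approx 2.5333$)
$k{\left(P,b \right)} = 0$ ($k{\left(P,b \right)} = \frac{\left(P + b\right) 0}{8} = \frac{1}{8} \cdot 0 = 0$)
$33 k{\left(-7,X \right)} + c = 33 \cdot 0 + 25 = 0 + 25 = 25$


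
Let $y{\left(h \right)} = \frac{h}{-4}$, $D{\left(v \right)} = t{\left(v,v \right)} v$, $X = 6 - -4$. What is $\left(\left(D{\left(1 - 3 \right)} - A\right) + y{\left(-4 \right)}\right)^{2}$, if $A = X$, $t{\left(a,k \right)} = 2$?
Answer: $169$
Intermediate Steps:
$X = 10$ ($X = 6 + 4 = 10$)
$A = 10$
$D{\left(v \right)} = 2 v$
$y{\left(h \right)} = - \frac{h}{4}$ ($y{\left(h \right)} = h \left(- \frac{1}{4}\right) = - \frac{h}{4}$)
$\left(\left(D{\left(1 - 3 \right)} - A\right) + y{\left(-4 \right)}\right)^{2} = \left(\left(2 \left(1 - 3\right) - 10\right) - -1\right)^{2} = \left(\left(2 \left(1 - 3\right) - 10\right) + 1\right)^{2} = \left(\left(2 \left(-2\right) - 10\right) + 1\right)^{2} = \left(\left(-4 - 10\right) + 1\right)^{2} = \left(-14 + 1\right)^{2} = \left(-13\right)^{2} = 169$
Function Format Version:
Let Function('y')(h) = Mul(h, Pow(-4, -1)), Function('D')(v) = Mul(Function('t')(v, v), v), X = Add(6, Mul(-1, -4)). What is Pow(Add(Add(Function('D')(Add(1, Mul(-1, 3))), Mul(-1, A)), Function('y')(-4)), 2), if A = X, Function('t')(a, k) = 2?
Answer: 169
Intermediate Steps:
X = 10 (X = Add(6, 4) = 10)
A = 10
Function('D')(v) = Mul(2, v)
Function('y')(h) = Mul(Rational(-1, 4), h) (Function('y')(h) = Mul(h, Rational(-1, 4)) = Mul(Rational(-1, 4), h))
Pow(Add(Add(Function('D')(Add(1, Mul(-1, 3))), Mul(-1, A)), Function('y')(-4)), 2) = Pow(Add(Add(Mul(2, Add(1, Mul(-1, 3))), Mul(-1, 10)), Mul(Rational(-1, 4), -4)), 2) = Pow(Add(Add(Mul(2, Add(1, -3)), -10), 1), 2) = Pow(Add(Add(Mul(2, -2), -10), 1), 2) = Pow(Add(Add(-4, -10), 1), 2) = Pow(Add(-14, 1), 2) = Pow(-13, 2) = 169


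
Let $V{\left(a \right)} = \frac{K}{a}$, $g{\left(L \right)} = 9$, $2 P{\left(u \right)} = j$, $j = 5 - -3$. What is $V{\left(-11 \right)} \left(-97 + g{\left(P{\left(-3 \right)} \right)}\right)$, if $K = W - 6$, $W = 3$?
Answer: $-24$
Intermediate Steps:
$j = 8$ ($j = 5 + 3 = 8$)
$P{\left(u \right)} = 4$ ($P{\left(u \right)} = \frac{1}{2} \cdot 8 = 4$)
$K = -3$ ($K = 3 - 6 = -3$)
$V{\left(a \right)} = - \frac{3}{a}$
$V{\left(-11 \right)} \left(-97 + g{\left(P{\left(-3 \right)} \right)}\right) = - \frac{3}{-11} \left(-97 + 9\right) = \left(-3\right) \left(- \frac{1}{11}\right) \left(-88\right) = \frac{3}{11} \left(-88\right) = -24$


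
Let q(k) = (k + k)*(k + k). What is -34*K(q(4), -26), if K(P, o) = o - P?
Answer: 3060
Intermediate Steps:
q(k) = 4*k**2 (q(k) = (2*k)*(2*k) = 4*k**2)
-34*K(q(4), -26) = -34*(-26 - 4*4**2) = -34*(-26 - 4*16) = -34*(-26 - 1*64) = -34*(-26 - 64) = -34*(-90) = 3060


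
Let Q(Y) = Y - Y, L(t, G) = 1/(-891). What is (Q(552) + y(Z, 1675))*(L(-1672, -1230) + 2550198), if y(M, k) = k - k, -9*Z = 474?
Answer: 0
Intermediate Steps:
Z = -158/3 (Z = -⅑*474 = -158/3 ≈ -52.667)
L(t, G) = -1/891
y(M, k) = 0
Q(Y) = 0
(Q(552) + y(Z, 1675))*(L(-1672, -1230) + 2550198) = (0 + 0)*(-1/891 + 2550198) = 0*(2272226417/891) = 0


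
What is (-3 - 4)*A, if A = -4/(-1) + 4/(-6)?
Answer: -70/3 ≈ -23.333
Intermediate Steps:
A = 10/3 (A = -4*(-1) + 4*(-⅙) = 4 - ⅔ = 10/3 ≈ 3.3333)
(-3 - 4)*A = (-3 - 4)*(10/3) = -7*10/3 = -70/3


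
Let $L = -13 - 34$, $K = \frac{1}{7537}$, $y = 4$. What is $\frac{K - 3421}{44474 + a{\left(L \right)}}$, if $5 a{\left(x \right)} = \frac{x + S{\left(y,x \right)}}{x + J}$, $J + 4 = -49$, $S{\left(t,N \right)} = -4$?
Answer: $- \frac{243246000}{3162276479} \approx -0.076921$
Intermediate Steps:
$K = \frac{1}{7537} \approx 0.00013268$
$L = -47$
$J = -53$ ($J = -4 - 49 = -53$)
$a{\left(x \right)} = \frac{-4 + x}{5 \left(-53 + x\right)}$ ($a{\left(x \right)} = \frac{\left(x - 4\right) \frac{1}{x - 53}}{5} = \frac{\left(-4 + x\right) \frac{1}{-53 + x}}{5} = \frac{\frac{1}{-53 + x} \left(-4 + x\right)}{5} = \frac{-4 + x}{5 \left(-53 + x\right)}$)
$\frac{K - 3421}{44474 + a{\left(L \right)}} = \frac{\frac{1}{7537} - 3421}{44474 + \frac{-4 - 47}{5 \left(-53 - 47\right)}} = - \frac{25784076}{7537 \left(44474 + \frac{1}{5} \frac{1}{-100} \left(-51\right)\right)} = - \frac{25784076}{7537 \left(44474 + \frac{1}{5} \left(- \frac{1}{100}\right) \left(-51\right)\right)} = - \frac{25784076}{7537 \left(44474 + \frac{51}{500}\right)} = - \frac{25784076}{7537 \cdot \frac{22237051}{500}} = \left(- \frac{25784076}{7537}\right) \frac{500}{22237051} = - \frac{243246000}{3162276479}$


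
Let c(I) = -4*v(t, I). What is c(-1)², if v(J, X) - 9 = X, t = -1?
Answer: 1024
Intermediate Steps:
v(J, X) = 9 + X
c(I) = -36 - 4*I (c(I) = -4*(9 + I) = -36 - 4*I)
c(-1)² = (-36 - 4*(-1))² = (-36 + 4)² = (-32)² = 1024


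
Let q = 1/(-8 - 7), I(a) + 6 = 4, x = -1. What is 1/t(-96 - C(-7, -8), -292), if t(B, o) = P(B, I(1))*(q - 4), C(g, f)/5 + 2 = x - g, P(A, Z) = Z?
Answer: 15/122 ≈ 0.12295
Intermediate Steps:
I(a) = -2 (I(a) = -6 + 4 = -2)
C(g, f) = -15 - 5*g (C(g, f) = -10 + 5*(-1 - g) = -10 + (-5 - 5*g) = -15 - 5*g)
q = -1/15 (q = 1/(-15) = -1/15 ≈ -0.066667)
t(B, o) = 122/15 (t(B, o) = -2*(-1/15 - 4) = -2*(-61/15) = 122/15)
1/t(-96 - C(-7, -8), -292) = 1/(122/15) = 15/122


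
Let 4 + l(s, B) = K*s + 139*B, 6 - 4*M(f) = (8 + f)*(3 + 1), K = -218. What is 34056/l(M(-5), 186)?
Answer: 34056/26177 ≈ 1.3010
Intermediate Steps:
M(f) = -13/2 - f (M(f) = 3/2 - (8 + f)*(3 + 1)/4 = 3/2 - (8 + f)*4/4 = 3/2 - (32 + 4*f)/4 = 3/2 + (-8 - f) = -13/2 - f)
l(s, B) = -4 - 218*s + 139*B (l(s, B) = -4 + (-218*s + 139*B) = -4 - 218*s + 139*B)
34056/l(M(-5), 186) = 34056/(-4 - 218*(-13/2 - 1*(-5)) + 139*186) = 34056/(-4 - 218*(-13/2 + 5) + 25854) = 34056/(-4 - 218*(-3/2) + 25854) = 34056/(-4 + 327 + 25854) = 34056/26177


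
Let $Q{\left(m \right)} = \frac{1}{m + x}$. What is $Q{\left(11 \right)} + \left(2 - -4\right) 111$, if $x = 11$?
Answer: $\frac{14653}{22} \approx 666.04$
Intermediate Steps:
$Q{\left(m \right)} = \frac{1}{11 + m}$ ($Q{\left(m \right)} = \frac{1}{m + 11} = \frac{1}{11 + m}$)
$Q{\left(11 \right)} + \left(2 - -4\right) 111 = \frac{1}{11 + 11} + \left(2 - -4\right) 111 = \frac{1}{22} + \left(2 + 4\right) 111 = \frac{1}{22} + 6 \cdot 111 = \frac{1}{22} + 666 = \frac{14653}{22}$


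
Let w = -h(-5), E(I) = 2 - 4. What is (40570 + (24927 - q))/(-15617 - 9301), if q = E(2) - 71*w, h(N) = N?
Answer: -32927/12459 ≈ -2.6428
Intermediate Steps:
E(I) = -2
w = 5 (w = -1*(-5) = 5)
q = -357 (q = -2 - 71*5 = -2 - 355 = -357)
(40570 + (24927 - q))/(-15617 - 9301) = (40570 + (24927 - 1*(-357)))/(-15617 - 9301) = (40570 + (24927 + 357))/(-24918) = (40570 + 25284)*(-1/24918) = 65854*(-1/24918) = -32927/12459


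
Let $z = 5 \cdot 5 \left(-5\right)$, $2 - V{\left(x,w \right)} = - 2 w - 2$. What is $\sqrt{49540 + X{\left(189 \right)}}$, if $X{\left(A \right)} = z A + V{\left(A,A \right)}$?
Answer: $\sqrt{26297} \approx 162.16$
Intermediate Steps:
$V{\left(x,w \right)} = 4 + 2 w$ ($V{\left(x,w \right)} = 2 - \left(- 2 w - 2\right) = 2 - \left(-2 - 2 w\right) = 2 + \left(2 + 2 w\right) = 4 + 2 w$)
$z = -125$ ($z = 25 \left(-5\right) = -125$)
$X{\left(A \right)} = 4 - 123 A$ ($X{\left(A \right)} = - 125 A + \left(4 + 2 A\right) = 4 - 123 A$)
$\sqrt{49540 + X{\left(189 \right)}} = \sqrt{49540 + \left(4 - 23247\right)} = \sqrt{49540 - 23243} = \sqrt{26297}$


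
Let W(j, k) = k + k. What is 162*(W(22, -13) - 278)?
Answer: -49248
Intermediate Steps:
W(j, k) = 2*k
162*(W(22, -13) - 278) = 162*(2*(-13) - 278) = 162*(-26 - 278) = 162*(-304) = -49248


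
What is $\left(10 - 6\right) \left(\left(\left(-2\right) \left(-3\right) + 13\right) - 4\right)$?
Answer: $60$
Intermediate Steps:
$\left(10 - 6\right) \left(\left(\left(-2\right) \left(-3\right) + 13\right) - 4\right) = 4 \left(\left(6 + 13\right) - 4\right) = 4 \left(19 - 4\right) = 4 \cdot 15 = 60$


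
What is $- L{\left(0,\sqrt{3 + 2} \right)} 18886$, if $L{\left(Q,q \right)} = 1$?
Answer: $-18886$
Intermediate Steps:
$- L{\left(0,\sqrt{3 + 2} \right)} 18886 = - 1 \cdot 18886 = \left(-1\right) 18886 = -18886$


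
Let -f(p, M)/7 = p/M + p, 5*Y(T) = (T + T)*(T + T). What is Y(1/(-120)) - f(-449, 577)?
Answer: -32699771423/10386000 ≈ -3148.4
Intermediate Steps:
Y(T) = 4*T²/5 (Y(T) = ((T + T)*(T + T))/5 = ((2*T)*(2*T))/5 = (4*T²)/5 = 4*T²/5)
f(p, M) = -7*p - 7*p/M (f(p, M) = -7*(p/M + p) = -7*(p + p/M) = -7*p - 7*p/M)
Y(1/(-120)) - f(-449, 577) = 4*(1/(-120))²/5 - (-7)*(-449)*(1 + 577)/577 = 4*(-1/120)²/5 - (-7)*(-449)*578/577 = (⅘)*(1/14400) - 1*1816654/577 = 1/18000 - 1816654/577 = -32699771423/10386000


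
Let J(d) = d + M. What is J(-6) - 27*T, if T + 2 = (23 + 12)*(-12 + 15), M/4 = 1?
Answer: -2783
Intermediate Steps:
M = 4 (M = 4*1 = 4)
T = 103 (T = -2 + (23 + 12)*(-12 + 15) = -2 + 35*3 = -2 + 105 = 103)
J(d) = 4 + d (J(d) = d + 4 = 4 + d)
J(-6) - 27*T = (4 - 6) - 27*103 = -2 - 2781 = -2783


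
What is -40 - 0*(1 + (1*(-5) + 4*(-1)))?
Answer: -40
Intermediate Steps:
-40 - 0*(1 + (1*(-5) + 4*(-1))) = -40 - 0*(1 + (-5 - 4)) = -40 - 0*(1 - 9) = -40 - 0*(-8) = -40 - 26*0 = -40 + 0 = -40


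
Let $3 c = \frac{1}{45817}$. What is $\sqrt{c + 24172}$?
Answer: $\frac{\sqrt{456676215474423}}{137451} \approx 155.47$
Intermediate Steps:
$c = \frac{1}{137451}$ ($c = \frac{1}{3 \cdot 45817} = \frac{1}{3} \cdot \frac{1}{45817} = \frac{1}{137451} \approx 7.2753 \cdot 10^{-6}$)
$\sqrt{c + 24172} = \sqrt{\frac{1}{137451} + 24172} = \sqrt{\frac{3322465573}{137451}} = \frac{\sqrt{456676215474423}}{137451}$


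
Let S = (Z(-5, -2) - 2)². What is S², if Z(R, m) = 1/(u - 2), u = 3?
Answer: 1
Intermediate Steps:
Z(R, m) = 1 (Z(R, m) = 1/(3 - 2) = 1/1 = 1)
S = 1 (S = (1 - 2)² = (-1)² = 1)
S² = 1² = 1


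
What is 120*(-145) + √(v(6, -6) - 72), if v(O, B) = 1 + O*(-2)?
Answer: -17400 + I*√83 ≈ -17400.0 + 9.1104*I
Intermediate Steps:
v(O, B) = 1 - 2*O
120*(-145) + √(v(6, -6) - 72) = 120*(-145) + √((1 - 2*6) - 72) = -17400 + √((1 - 12) - 72) = -17400 + √(-11 - 72) = -17400 + √(-83) = -17400 + I*√83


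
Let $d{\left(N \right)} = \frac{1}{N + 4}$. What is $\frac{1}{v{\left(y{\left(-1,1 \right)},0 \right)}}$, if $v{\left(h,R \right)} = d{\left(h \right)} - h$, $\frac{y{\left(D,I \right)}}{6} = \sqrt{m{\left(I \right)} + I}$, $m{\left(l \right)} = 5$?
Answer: $\frac{4}{42769} - \frac{1194 \sqrt{6}}{42769} \approx -0.06829$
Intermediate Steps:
$d{\left(N \right)} = \frac{1}{4 + N}$
$y{\left(D,I \right)} = 6 \sqrt{5 + I}$
$v{\left(h,R \right)} = \frac{1}{4 + h} - h$
$\frac{1}{v{\left(y{\left(-1,1 \right)},0 \right)}} = \frac{1}{\frac{1}{4 + 6 \sqrt{5 + 1}} \left(1 - 6 \sqrt{5 + 1} \left(4 + 6 \sqrt{5 + 1}\right)\right)} = \frac{1}{\frac{1}{4 + 6 \sqrt{6}} \left(1 - 6 \sqrt{6} \left(4 + 6 \sqrt{6}\right)\right)} = \frac{4 + 6 \sqrt{6}}{1 - 6 \sqrt{6} \left(4 + 6 \sqrt{6}\right)}$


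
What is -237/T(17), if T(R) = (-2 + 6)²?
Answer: -237/16 ≈ -14.813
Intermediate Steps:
T(R) = 16 (T(R) = 4² = 16)
-237/T(17) = -237/16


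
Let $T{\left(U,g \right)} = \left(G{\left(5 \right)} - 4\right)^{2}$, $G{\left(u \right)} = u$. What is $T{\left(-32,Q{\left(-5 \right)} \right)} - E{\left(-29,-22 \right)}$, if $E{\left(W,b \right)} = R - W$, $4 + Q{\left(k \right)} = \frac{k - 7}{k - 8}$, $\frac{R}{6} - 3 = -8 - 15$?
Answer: $92$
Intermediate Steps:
$R = -120$ ($R = 18 + 6 \left(-8 - 15\right) = 18 + 6 \left(-23\right) = 18 - 138 = -120$)
$Q{\left(k \right)} = -4 + \frac{-7 + k}{-8 + k}$ ($Q{\left(k \right)} = -4 + \frac{k - 7}{k - 8} = -4 + \frac{-7 + k}{-8 + k}$)
$T{\left(U,g \right)} = 1$ ($T{\left(U,g \right)} = \left(5 - 4\right)^{2} = 1^{2} = 1$)
$E{\left(W,b \right)} = -120 - W$
$T{\left(-32,Q{\left(-5 \right)} \right)} - E{\left(-29,-22 \right)} = 1 - \left(-120 - -29\right) = 1 - \left(-120 + 29\right) = 1 - -91 = 1 + 91 = 92$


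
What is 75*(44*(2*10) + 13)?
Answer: 66975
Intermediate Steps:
75*(44*(2*10) + 13) = 75*(44*20 + 13) = 75*(880 + 13) = 75*893 = 66975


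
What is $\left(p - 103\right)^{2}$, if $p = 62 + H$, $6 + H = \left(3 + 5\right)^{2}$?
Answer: $289$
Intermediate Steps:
$H = 58$ ($H = -6 + \left(3 + 5\right)^{2} = -6 + 8^{2} = -6 + 64 = 58$)
$p = 120$ ($p = 62 + 58 = 120$)
$\left(p - 103\right)^{2} = \left(120 - 103\right)^{2} = 17^{2} = 289$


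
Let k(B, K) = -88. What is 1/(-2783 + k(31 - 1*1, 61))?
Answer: -1/2871 ≈ -0.00034831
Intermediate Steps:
1/(-2783 + k(31 - 1*1, 61)) = 1/(-2783 - 88) = 1/(-2871) = -1/2871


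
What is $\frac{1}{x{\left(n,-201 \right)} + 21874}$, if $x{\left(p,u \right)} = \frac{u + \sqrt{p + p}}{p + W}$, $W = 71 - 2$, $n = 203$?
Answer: $\frac{1618271344}{35396871523323} - \frac{272 \sqrt{406}}{35396871523323} \approx 4.5718 \cdot 10^{-5}$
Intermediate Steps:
$W = 69$ ($W = 71 - 2 = 69$)
$x{\left(p,u \right)} = \frac{u + \sqrt{2} \sqrt{p}}{69 + p}$ ($x{\left(p,u \right)} = \frac{u + \sqrt{p + p}}{p + 69} = \frac{u + \sqrt{2 p}}{69 + p} = \frac{u + \sqrt{2} \sqrt{p}}{69 + p}$)
$\frac{1}{x{\left(n,-201 \right)} + 21874} = \frac{1}{\frac{-201 + \sqrt{2} \sqrt{203}}{69 + 203} + 21874} = \frac{1}{\frac{-201 + \sqrt{406}}{272} + 21874} = \frac{1}{\left(- \frac{201}{272} + \frac{\sqrt{406}}{272}\right) + 21874} = \frac{1}{\frac{5949527}{272} + \frac{\sqrt{406}}{272}}$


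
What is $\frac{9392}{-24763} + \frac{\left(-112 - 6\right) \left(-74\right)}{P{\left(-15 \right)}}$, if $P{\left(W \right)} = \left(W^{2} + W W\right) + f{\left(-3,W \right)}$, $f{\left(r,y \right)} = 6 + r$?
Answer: $\frac{211975940}{11217639} \approx 18.897$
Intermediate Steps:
$P{\left(W \right)} = 3 + 2 W^{2}$ ($P{\left(W \right)} = \left(W^{2} + W W\right) + \left(6 - 3\right) = \left(W^{2} + W^{2}\right) + 3 = 2 W^{2} + 3 = 3 + 2 W^{2}$)
$\frac{9392}{-24763} + \frac{\left(-112 - 6\right) \left(-74\right)}{P{\left(-15 \right)}} = \frac{9392}{-24763} + \frac{\left(-112 - 6\right) \left(-74\right)}{3 + 2 \left(-15\right)^{2}} = 9392 \left(- \frac{1}{24763}\right) + \frac{\left(-118\right) \left(-74\right)}{3 + 2 \cdot 225} = - \frac{9392}{24763} + \frac{8732}{3 + 450} = - \frac{9392}{24763} + \frac{8732}{453} = \frac{211975940}{11217639}$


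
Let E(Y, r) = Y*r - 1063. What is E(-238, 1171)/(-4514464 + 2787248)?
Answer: 279761/1727216 ≈ 0.16197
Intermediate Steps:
E(Y, r) = -1063 + Y*r
E(-238, 1171)/(-4514464 + 2787248) = (-1063 - 238*1171)/(-4514464 + 2787248) = (-1063 - 278698)/(-1727216) = -279761*(-1/1727216) = 279761/1727216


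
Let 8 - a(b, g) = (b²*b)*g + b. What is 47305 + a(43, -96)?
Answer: 7679942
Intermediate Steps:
a(b, g) = 8 - b - g*b³ (a(b, g) = 8 - ((b²*b)*g + b) = 8 - (b³*g + b) = 8 - (g*b³ + b) = 8 - (b + g*b³) = 8 + (-b - g*b³) = 8 - b - g*b³)
47305 + a(43, -96) = 47305 + (8 - 1*43 - 1*(-96)*43³) = 47305 + (8 - 43 - 1*(-96)*79507) = 47305 + (8 - 43 + 7632672) = 47305 + 7632637 = 7679942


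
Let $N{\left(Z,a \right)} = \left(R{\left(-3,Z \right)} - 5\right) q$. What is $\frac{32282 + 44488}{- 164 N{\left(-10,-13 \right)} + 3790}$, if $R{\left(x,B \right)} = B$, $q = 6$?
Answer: $\frac{7677}{1855} \approx 4.1385$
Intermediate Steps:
$N{\left(Z,a \right)} = -30 + 6 Z$ ($N{\left(Z,a \right)} = \left(Z - 5\right) 6 = \left(-5 + Z\right) 6 = -30 + 6 Z$)
$\frac{32282 + 44488}{- 164 N{\left(-10,-13 \right)} + 3790} = \frac{32282 + 44488}{- 164 \left(-30 + 6 \left(-10\right)\right) + 3790} = \frac{76770}{- 164 \left(-30 - 60\right) + 3790} = \frac{76770}{\left(-164\right) \left(-90\right) + 3790} = \frac{76770}{14760 + 3790} = \frac{76770}{18550} = 76770 \cdot \frac{1}{18550} = \frac{7677}{1855}$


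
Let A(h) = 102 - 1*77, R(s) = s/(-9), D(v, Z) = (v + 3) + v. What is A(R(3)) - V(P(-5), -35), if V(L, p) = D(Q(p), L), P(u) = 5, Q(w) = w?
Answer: 92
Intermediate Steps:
D(v, Z) = 3 + 2*v (D(v, Z) = (3 + v) + v = 3 + 2*v)
R(s) = -s/9 (R(s) = s*(-⅑) = -s/9)
V(L, p) = 3 + 2*p
A(h) = 25 (A(h) = 102 - 77 = 25)
A(R(3)) - V(P(-5), -35) = 25 - (3 + 2*(-35)) = 25 - (3 - 70) = 25 - 1*(-67) = 25 + 67 = 92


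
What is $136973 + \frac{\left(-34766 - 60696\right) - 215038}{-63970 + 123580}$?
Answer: $\frac{272155001}{1987} \approx 1.3697 \cdot 10^{5}$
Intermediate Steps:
$136973 + \frac{\left(-34766 - 60696\right) - 215038}{-63970 + 123580} = 136973 + \frac{-95462 - 215038}{59610} = 136973 - \frac{10350}{1987} = \frac{272155001}{1987}$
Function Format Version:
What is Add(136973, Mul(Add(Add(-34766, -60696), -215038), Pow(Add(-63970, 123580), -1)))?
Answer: Rational(272155001, 1987) ≈ 1.3697e+5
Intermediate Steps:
Add(136973, Mul(Add(Add(-34766, -60696), -215038), Pow(Add(-63970, 123580), -1))) = Add(136973, Mul(Add(-95462, -215038), Pow(59610, -1))) = Add(136973, Mul(-310500, Rational(1, 59610))) = Add(136973, Rational(-10350, 1987)) = Rational(272155001, 1987)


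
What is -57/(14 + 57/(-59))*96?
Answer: -322848/769 ≈ -419.83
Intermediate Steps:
-57/(14 + 57/(-59))*96 = -57/(14 + 57*(-1/59))*96 = -57/(14 - 57/59)*96 = -57/769/59*96 = -57*59/769*96 = -3363/769*96 = -322848/769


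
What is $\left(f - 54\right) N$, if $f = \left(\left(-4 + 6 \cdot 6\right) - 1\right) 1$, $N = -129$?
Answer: $2967$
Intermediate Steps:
$f = 31$ ($f = \left(\left(-4 + 36\right) - 1\right) 1 = \left(32 - 1\right) 1 = 31 \cdot 1 = 31$)
$\left(f - 54\right) N = \left(31 - 54\right) \left(-129\right) = \left(-23\right) \left(-129\right) = 2967$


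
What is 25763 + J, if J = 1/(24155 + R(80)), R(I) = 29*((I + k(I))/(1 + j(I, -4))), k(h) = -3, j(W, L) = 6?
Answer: 630523663/24474 ≈ 25763.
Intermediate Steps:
R(I) = -87/7 + 29*I/7 (R(I) = 29*((I - 3)/(1 + 6)) = 29*((-3 + I)/7) = 29*((-3 + I)*(1/7)) = 29*(-3/7 + I/7) = -87/7 + 29*I/7)
J = 1/24474 (J = 1/(24155 + (-87/7 + (29/7)*80)) = 1/(24155 + (-87/7 + 2320/7)) = 1/(24155 + 319) = 1/24474 ≈ 4.0860e-5)
25763 + J = 25763 + 1/24474 = 630523663/24474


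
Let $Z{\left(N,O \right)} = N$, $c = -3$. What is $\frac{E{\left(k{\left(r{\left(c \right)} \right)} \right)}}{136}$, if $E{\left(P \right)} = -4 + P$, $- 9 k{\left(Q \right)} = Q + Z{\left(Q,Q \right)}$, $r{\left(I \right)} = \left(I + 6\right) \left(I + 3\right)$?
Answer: $- \frac{1}{34} \approx -0.029412$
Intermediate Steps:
$r{\left(I \right)} = \left(3 + I\right) \left(6 + I\right)$ ($r{\left(I \right)} = \left(6 + I\right) \left(3 + I\right) = \left(3 + I\right) \left(6 + I\right)$)
$k{\left(Q \right)} = - \frac{2 Q}{9}$ ($k{\left(Q \right)} = - \frac{Q + Q}{9} = - \frac{2 Q}{9}$)
$\frac{E{\left(k{\left(r{\left(c \right)} \right)} \right)}}{136} = \frac{-4 - \frac{2 \left(18 + \left(-3\right)^{2} + 9 \left(-3\right)\right)}{9}}{136} = \left(-4 - \frac{2 \left(18 + 9 - 27\right)}{9}\right) \frac{1}{136} = \left(-4 - 0\right) \frac{1}{136} = \left(-4 + 0\right) \frac{1}{136} = \left(-4\right) \frac{1}{136} = - \frac{1}{34}$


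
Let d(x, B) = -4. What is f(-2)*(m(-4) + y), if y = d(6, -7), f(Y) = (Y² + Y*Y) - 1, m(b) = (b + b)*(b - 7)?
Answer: 588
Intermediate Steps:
m(b) = 2*b*(-7 + b) (m(b) = (2*b)*(-7 + b) = 2*b*(-7 + b))
f(Y) = -1 + 2*Y² (f(Y) = (Y² + Y²) - 1 = 2*Y² - 1 = -1 + 2*Y²)
y = -4
f(-2)*(m(-4) + y) = (-1 + 2*(-2)²)*(2*(-4)*(-7 - 4) - 4) = (-1 + 2*4)*(2*(-4)*(-11) - 4) = (-1 + 8)*(88 - 4) = 7*84 = 588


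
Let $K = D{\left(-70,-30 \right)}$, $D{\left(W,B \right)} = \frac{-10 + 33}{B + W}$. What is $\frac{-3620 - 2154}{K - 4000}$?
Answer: $\frac{577400}{400023} \approx 1.4434$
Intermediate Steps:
$D{\left(W,B \right)} = \frac{23}{B + W}$
$K = - \frac{23}{100}$ ($K = \frac{23}{-30 - 70} = \frac{23}{-100} = 23 \left(- \frac{1}{100}\right) = - \frac{23}{100} \approx -0.23$)
$\frac{-3620 - 2154}{K - 4000} = \frac{-3620 - 2154}{- \frac{23}{100} - 4000} = - \frac{5774}{- \frac{400023}{100}} = \left(-5774\right) \left(- \frac{100}{400023}\right) = \frac{577400}{400023}$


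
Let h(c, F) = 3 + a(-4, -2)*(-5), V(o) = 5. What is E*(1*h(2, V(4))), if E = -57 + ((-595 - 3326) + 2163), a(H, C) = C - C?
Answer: -5445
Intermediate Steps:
a(H, C) = 0
E = -1815 (E = -57 + (-3921 + 2163) = -57 - 1758 = -1815)
h(c, F) = 3 (h(c, F) = 3 + 0*(-5) = 3 + 0 = 3)
E*(1*h(2, V(4))) = -1815*3 = -5445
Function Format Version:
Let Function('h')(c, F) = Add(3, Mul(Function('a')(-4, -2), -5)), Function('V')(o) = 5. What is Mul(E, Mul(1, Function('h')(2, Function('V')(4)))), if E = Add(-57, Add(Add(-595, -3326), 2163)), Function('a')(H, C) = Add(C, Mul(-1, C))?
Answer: -5445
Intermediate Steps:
Function('a')(H, C) = 0
E = -1815 (E = Add(-57, Add(-3921, 2163)) = Add(-57, -1758) = -1815)
Function('h')(c, F) = 3 (Function('h')(c, F) = Add(3, Mul(0, -5)) = Add(3, 0) = 3)
Mul(E, Mul(1, Function('h')(2, Function('V')(4)))) = Mul(-1815, Mul(1, 3)) = Mul(-1815, 3) = -5445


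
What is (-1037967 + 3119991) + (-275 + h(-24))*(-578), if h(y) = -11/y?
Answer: 26888509/12 ≈ 2.2407e+6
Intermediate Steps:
(-1037967 + 3119991) + (-275 + h(-24))*(-578) = (-1037967 + 3119991) + (-275 - 11/(-24))*(-578) = 2082024 + (-275 - 11*(-1/24))*(-578) = 2082024 + (-275 + 11/24)*(-578) = 2082024 - 6589/24*(-578) = 2082024 + 1904221/12 = 26888509/12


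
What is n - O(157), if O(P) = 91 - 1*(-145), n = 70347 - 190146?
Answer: -120035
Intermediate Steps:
n = -119799
O(P) = 236 (O(P) = 91 + 145 = 236)
n - O(157) = -119799 - 1*236 = -119799 - 236 = -120035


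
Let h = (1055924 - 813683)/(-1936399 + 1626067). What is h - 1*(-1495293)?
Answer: 154679008345/103444 ≈ 1.4953e+6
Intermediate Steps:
h = -80747/103444 (h = 242241/(-310332) = 242241*(-1/310332) = -80747/103444 ≈ -0.78059)
h - 1*(-1495293) = -80747/103444 - 1*(-1495293) = -80747/103444 + 1495293 = 154679008345/103444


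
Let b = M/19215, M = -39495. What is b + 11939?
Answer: 15291226/1281 ≈ 11937.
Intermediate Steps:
b = -2633/1281 (b = -39495/19215 = -39495*1/19215 = -2633/1281 ≈ -2.0554)
b + 11939 = -2633/1281 + 11939 = 15291226/1281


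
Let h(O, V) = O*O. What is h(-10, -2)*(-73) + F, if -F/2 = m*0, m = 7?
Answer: -7300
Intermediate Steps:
h(O, V) = O²
F = 0 (F = -14*0 = -2*0 = 0)
h(-10, -2)*(-73) + F = (-10)²*(-73) + 0 = 100*(-73) + 0 = -7300 + 0 = -7300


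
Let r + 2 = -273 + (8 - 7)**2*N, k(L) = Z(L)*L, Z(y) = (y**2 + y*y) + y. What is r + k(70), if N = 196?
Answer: 690821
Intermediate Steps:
Z(y) = y + 2*y**2 (Z(y) = (y**2 + y**2) + y = 2*y**2 + y = y + 2*y**2)
k(L) = L**2*(1 + 2*L) (k(L) = (L*(1 + 2*L))*L = L**2*(1 + 2*L))
r = -79 (r = -2 + (-273 + (8 - 7)**2*196) = -2 + (-273 + 1**2*196) = -2 + (-273 + 1*196) = -2 + (-273 + 196) = -2 - 77 = -79)
r + k(70) = -79 + 70**2*(1 + 2*70) = -79 + 4900*(1 + 140) = -79 + 4900*141 = -79 + 690900 = 690821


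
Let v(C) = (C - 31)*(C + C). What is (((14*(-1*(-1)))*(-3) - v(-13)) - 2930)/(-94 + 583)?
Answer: -1372/163 ≈ -8.4172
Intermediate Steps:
v(C) = 2*C*(-31 + C) (v(C) = (-31 + C)*(2*C) = 2*C*(-31 + C))
(((14*(-1*(-1)))*(-3) - v(-13)) - 2930)/(-94 + 583) = (((14*(-1*(-1)))*(-3) - 2*(-13)*(-31 - 13)) - 2930)/(-94 + 583) = (((14*1)*(-3) - 2*(-13)*(-44)) - 2930)/489 = ((14*(-3) - 1*1144) - 2930)*(1/489) = ((-42 - 1144) - 2930)*(1/489) = (-1186 - 2930)*(1/489) = -4116*1/489 = -1372/163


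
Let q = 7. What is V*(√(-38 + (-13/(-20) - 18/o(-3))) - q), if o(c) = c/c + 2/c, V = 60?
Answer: -420 + 18*I*√1015 ≈ -420.0 + 573.46*I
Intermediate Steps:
o(c) = 1 + 2/c
V*(√(-38 + (-13/(-20) - 18/o(-3))) - q) = 60*(√(-38 + (-13/(-20) - 18*(-3/(2 - 3)))) - 1*7) = 60*(√(-38 + (-13*(-1/20) - 18/((-⅓*(-1))))) - 7) = 60*(√(-38 + (13/20 - 18/⅓)) - 7) = 60*(√(-38 + (13/20 - 18*3)) - 7) = 60*(√(-38 + (13/20 - 54)) - 7) = 60*(√(-38 - 1067/20) - 7) = 60*(√(-1827/20) - 7) = 60*(3*I*√1015/10 - 7) = 60*(-7 + 3*I*√1015/10) = -420 + 18*I*√1015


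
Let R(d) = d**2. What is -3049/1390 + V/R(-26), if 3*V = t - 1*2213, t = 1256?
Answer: -1252267/469820 ≈ -2.6654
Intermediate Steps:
V = -319 (V = (1256 - 1*2213)/3 = (1256 - 2213)/3 = (1/3)*(-957) = -319)
-3049/1390 + V/R(-26) = -3049/1390 - 319/((-26)**2) = -3049*1/1390 - 319/676 = -3049/1390 - 319*1/676 = -3049/1390 - 319/676 = -1252267/469820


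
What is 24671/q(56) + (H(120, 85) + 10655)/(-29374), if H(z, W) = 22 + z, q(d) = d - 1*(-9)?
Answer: 723984149/1909310 ≈ 379.19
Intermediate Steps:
q(d) = 9 + d (q(d) = d + 9 = 9 + d)
24671/q(56) + (H(120, 85) + 10655)/(-29374) = 24671/(9 + 56) + ((22 + 120) + 10655)/(-29374) = 24671/65 + (142 + 10655)*(-1/29374) = 24671*(1/65) + 10797*(-1/29374) = 24671/65 - 10797/29374 = 723984149/1909310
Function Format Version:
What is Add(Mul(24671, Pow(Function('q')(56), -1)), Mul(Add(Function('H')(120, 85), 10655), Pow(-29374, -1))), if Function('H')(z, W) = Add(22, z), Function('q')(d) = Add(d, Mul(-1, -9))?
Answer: Rational(723984149, 1909310) ≈ 379.19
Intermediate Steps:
Function('q')(d) = Add(9, d) (Function('q')(d) = Add(d, 9) = Add(9, d))
Add(Mul(24671, Pow(Function('q')(56), -1)), Mul(Add(Function('H')(120, 85), 10655), Pow(-29374, -1))) = Add(Mul(24671, Pow(Add(9, 56), -1)), Mul(Add(Add(22, 120), 10655), Pow(-29374, -1))) = Add(Mul(24671, Pow(65, -1)), Mul(Add(142, 10655), Rational(-1, 29374))) = Add(Mul(24671, Rational(1, 65)), Mul(10797, Rational(-1, 29374))) = Add(Rational(24671, 65), Rational(-10797, 29374)) = Rational(723984149, 1909310)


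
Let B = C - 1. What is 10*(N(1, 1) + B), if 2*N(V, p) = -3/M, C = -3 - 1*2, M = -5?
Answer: -57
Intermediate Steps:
C = -5 (C = -3 - 2 = -5)
N(V, p) = 3/10 (N(V, p) = (-3/(-5))/2 = (-3*(-1/5))/2 = (1/2)*(3/5) = 3/10)
B = -6 (B = -5 - 1 = -6)
10*(N(1, 1) + B) = 10*(3/10 - 6) = 10*(-57/10) = -57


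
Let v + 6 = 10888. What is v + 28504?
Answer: 39386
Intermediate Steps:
v = 10882 (v = -6 + 10888 = 10882)
v + 28504 = 10882 + 28504 = 39386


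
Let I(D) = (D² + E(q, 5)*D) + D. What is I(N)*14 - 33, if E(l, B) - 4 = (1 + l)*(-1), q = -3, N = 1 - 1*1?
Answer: -33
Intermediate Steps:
N = 0 (N = 1 - 1 = 0)
E(l, B) = 3 - l (E(l, B) = 4 + (1 + l)*(-1) = 4 + (-1 - l) = 3 - l)
I(D) = D² + 7*D (I(D) = (D² + (3 - 1*(-3))*D) + D = (D² + (3 + 3)*D) + D = (D² + 6*D) + D = D² + 7*D)
I(N)*14 - 33 = (0*(7 + 0))*14 - 33 = (0*7)*14 - 33 = 0*14 - 33 = 0 - 33 = -33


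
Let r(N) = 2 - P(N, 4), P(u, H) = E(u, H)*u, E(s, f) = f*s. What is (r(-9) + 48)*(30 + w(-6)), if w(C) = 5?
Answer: -9590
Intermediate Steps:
P(u, H) = H*u**2 (P(u, H) = (H*u)*u = H*u**2)
r(N) = 2 - 4*N**2
(r(-9) + 48)*(30 + w(-6)) = ((2 - 4*(-9)**2) + 48)*(30 + 5) = ((2 - 4*81) + 48)*35 = ((2 - 324) + 48)*35 = (-322 + 48)*35 = -274*35 = -9590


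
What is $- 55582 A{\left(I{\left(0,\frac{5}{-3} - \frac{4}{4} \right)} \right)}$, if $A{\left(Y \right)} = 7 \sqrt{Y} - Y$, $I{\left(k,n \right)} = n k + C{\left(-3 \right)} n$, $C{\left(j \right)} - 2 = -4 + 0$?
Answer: $\frac{889312}{3} - \frac{1556296 \sqrt{3}}{3} \approx -6.0209 \cdot 10^{5}$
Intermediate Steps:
$C{\left(j \right)} = -2$ ($C{\left(j \right)} = 2 + \left(-4 + 0\right) = 2 - 4 = -2$)
$I{\left(k,n \right)} = - 2 n + k n$ ($I{\left(k,n \right)} = n k - 2 n = k n - 2 n = - 2 n + k n$)
$A{\left(Y \right)} = - Y + 7 \sqrt{Y}$
$- 55582 A{\left(I{\left(0,\frac{5}{-3} - \frac{4}{4} \right)} \right)} = - 55582 \left(- \left(\frac{5}{-3} - \frac{4}{4}\right) \left(-2 + 0\right) + 7 \sqrt{\left(\frac{5}{-3} - \frac{4}{4}\right) \left(-2 + 0\right)}\right) = - 55582 \left(- \left(5 \left(- \frac{1}{3}\right) - 1\right) \left(-2\right) + 7 \sqrt{\left(5 \left(- \frac{1}{3}\right) - 1\right) \left(-2\right)}\right) = - 55582 \left(- \left(- \frac{5}{3} - 1\right) \left(-2\right) + 7 \sqrt{\left(- \frac{5}{3} - 1\right) \left(-2\right)}\right) = - 55582 \left(- \frac{\left(-8\right) \left(-2\right)}{3} + 7 \sqrt{\left(- \frac{8}{3}\right) \left(-2\right)}\right) = - 55582 \left(\left(-1\right) \frac{16}{3} + 7 \sqrt{\frac{16}{3}}\right) = - 55582 \left(- \frac{16}{3} + 7 \frac{4 \sqrt{3}}{3}\right) = - 55582 \left(- \frac{16}{3} + \frac{28 \sqrt{3}}{3}\right) = \frac{889312}{3} - \frac{1556296 \sqrt{3}}{3}$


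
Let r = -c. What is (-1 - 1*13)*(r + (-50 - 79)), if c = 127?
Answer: 3584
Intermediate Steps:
r = -127 (r = -1*127 = -127)
(-1 - 1*13)*(r + (-50 - 79)) = (-1 - 1*13)*(-127 + (-50 - 79)) = (-1 - 13)*(-127 - 129) = -14*(-256) = 3584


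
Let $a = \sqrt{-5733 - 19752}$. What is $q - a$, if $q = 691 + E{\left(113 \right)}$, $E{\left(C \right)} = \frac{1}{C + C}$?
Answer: $\frac{156167}{226} - i \sqrt{25485} \approx 691.0 - 159.64 i$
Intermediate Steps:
$a = i \sqrt{25485}$ ($a = \sqrt{-25485} = i \sqrt{25485} \approx 159.64 i$)
$E{\left(C \right)} = \frac{1}{2 C}$
$q = \frac{156167}{226}$ ($q = 691 + \frac{1}{2 \cdot 113} = 691 + \frac{1}{2} \cdot \frac{1}{113} = 691 + \frac{1}{226} = \frac{156167}{226} \approx 691.0$)
$q - a = \frac{156167}{226} - i \sqrt{25485}$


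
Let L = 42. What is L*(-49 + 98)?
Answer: 2058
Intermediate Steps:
L*(-49 + 98) = 42*(-49 + 98) = 42*49 = 2058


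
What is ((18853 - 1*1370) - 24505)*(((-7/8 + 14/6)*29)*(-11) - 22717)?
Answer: 1953425603/12 ≈ 1.6279e+8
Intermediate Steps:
((18853 - 1*1370) - 24505)*(((-7/8 + 14/6)*29)*(-11) - 22717) = ((18853 - 1370) - 24505)*(((-7*⅛ + 14*(⅙))*29)*(-11) - 22717) = (17483 - 24505)*(((-7/8 + 7/3)*29)*(-11) - 22717) = -7022*(((35/24)*29)*(-11) - 22717) = -7022*((1015/24)*(-11) - 22717) = -7022*(-11165/24 - 22717) = -7022*(-556373/24) = 1953425603/12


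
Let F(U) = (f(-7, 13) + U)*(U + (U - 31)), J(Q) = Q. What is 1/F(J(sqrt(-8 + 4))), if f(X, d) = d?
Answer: -411/169021 + 10*I/169021 ≈ -0.0024316 + 5.9164e-5*I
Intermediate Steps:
F(U) = (-31 + 2*U)*(13 + U) (F(U) = (13 + U)*(U + (U - 31)) = (13 + U)*(U + (-31 + U)) = (13 + U)*(-31 + 2*U) = (-31 + 2*U)*(13 + U))
1/F(J(sqrt(-8 + 4))) = 1/(-403 - 5*sqrt(-8 + 4) + 2*(sqrt(-8 + 4))**2) = 1/(-403 - 10*I + 2*(sqrt(-4))**2) = 1/(-403 - 10*I + 2*(2*I)**2) = 1/(-403 - 10*I + 2*(-4)) = 1/(-403 - 10*I - 8) = 1/(-411 - 10*I) = (-411 + 10*I)/169021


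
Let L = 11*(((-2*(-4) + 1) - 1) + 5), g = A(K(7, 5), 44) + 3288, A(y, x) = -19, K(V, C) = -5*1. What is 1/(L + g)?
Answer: 1/3412 ≈ 0.00029308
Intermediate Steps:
K(V, C) = -5
g = 3269 (g = -19 + 3288 = 3269)
L = 143 (L = 11*(((8 + 1) - 1) + 5) = 11*((9 - 1) + 5) = 11*(8 + 5) = 11*13 = 143)
1/(L + g) = 1/(143 + 3269) = 1/3412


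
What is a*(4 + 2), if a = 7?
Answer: 42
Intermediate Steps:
a*(4 + 2) = 7*(4 + 2) = 7*6 = 42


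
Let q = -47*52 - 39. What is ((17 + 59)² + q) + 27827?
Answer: 31120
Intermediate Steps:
q = -2483 (q = -2444 - 39 = -2483)
((17 + 59)² + q) + 27827 = ((17 + 59)² - 2483) + 27827 = (76² - 2483) + 27827 = (5776 - 2483) + 27827 = 3293 + 27827 = 31120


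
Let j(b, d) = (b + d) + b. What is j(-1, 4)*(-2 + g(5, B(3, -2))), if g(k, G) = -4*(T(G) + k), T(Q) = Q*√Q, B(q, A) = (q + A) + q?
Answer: -108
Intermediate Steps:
j(b, d) = d + 2*b
B(q, A) = A + 2*q (B(q, A) = (A + q) + q = A + 2*q)
T(Q) = Q^(3/2)
g(k, G) = -4*k - 4*G^(3/2) (g(k, G) = -4*(G^(3/2) + k) = -4*(k + G^(3/2)) = -4*k - 4*G^(3/2))
j(-1, 4)*(-2 + g(5, B(3, -2))) = (4 + 2*(-1))*(-2 + (-4*5 - 4*(-2 + 2*3)^(3/2))) = (4 - 2)*(-2 + (-20 - 4*(-2 + 6)^(3/2))) = 2*(-2 + (-20 - 4*4^(3/2))) = 2*(-2 + (-20 - 4*8)) = 2*(-2 + (-20 - 32)) = 2*(-2 - 52) = 2*(-54) = -108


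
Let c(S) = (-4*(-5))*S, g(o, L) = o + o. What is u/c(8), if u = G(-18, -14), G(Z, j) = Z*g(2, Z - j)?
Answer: -9/20 ≈ -0.45000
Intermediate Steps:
g(o, L) = 2*o
G(Z, j) = 4*Z (G(Z, j) = Z*(2*2) = Z*4 = 4*Z)
u = -72 (u = 4*(-18) = -72)
c(S) = 20*S
u/c(8) = -72/(20*8) = -72/160 = -72*1/160 = -9/20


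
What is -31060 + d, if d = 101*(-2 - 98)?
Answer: -41160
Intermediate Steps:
d = -10100 (d = 101*(-100) = -10100)
-31060 + d = -31060 - 10100 = -41160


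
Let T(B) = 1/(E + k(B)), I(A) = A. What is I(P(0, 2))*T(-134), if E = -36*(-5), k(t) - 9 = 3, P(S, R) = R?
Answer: 1/96 ≈ 0.010417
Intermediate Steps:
k(t) = 12 (k(t) = 9 + 3 = 12)
E = 180
T(B) = 1/192 (T(B) = 1/(180 + 12) = 1/192)
I(P(0, 2))*T(-134) = 2*(1/192) = 1/96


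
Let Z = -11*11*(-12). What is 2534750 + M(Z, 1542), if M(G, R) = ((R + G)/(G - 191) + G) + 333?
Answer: 3198573629/1261 ≈ 2.5365e+6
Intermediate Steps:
Z = 1452 (Z = -121*(-12) = 1452)
M(G, R) = 333 + G + (G + R)/(-191 + G) (M(G, R) = ((G + R)/(-191 + G) + G) + 333 = (G + (G + R)/(-191 + G)) + 333 = 333 + G + (G + R)/(-191 + G))
2534750 + M(Z, 1542) = 2534750 + (-63603 + 1542 + 1452² + 143*1452)/(-191 + 1452) = 2534750 + (-63603 + 1542 + 2108304 + 207636)/1261 = 2534750 + (1/1261)*2253879 = 2534750 + 2253879/1261 = 3198573629/1261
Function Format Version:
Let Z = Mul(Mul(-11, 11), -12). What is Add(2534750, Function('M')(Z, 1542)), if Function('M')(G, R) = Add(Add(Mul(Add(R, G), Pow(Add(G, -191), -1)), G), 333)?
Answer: Rational(3198573629, 1261) ≈ 2.5365e+6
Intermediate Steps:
Z = 1452 (Z = Mul(-121, -12) = 1452)
Function('M')(G, R) = Add(333, G, Mul(Pow(Add(-191, G), -1), Add(G, R))) (Function('M')(G, R) = Add(Add(Mul(Add(G, R), Pow(Add(-191, G), -1)), G), 333) = Add(Add(Mul(Pow(Add(-191, G), -1), Add(G, R)), G), 333) = Add(Add(G, Mul(Pow(Add(-191, G), -1), Add(G, R))), 333) = Add(333, G, Mul(Pow(Add(-191, G), -1), Add(G, R))))
Add(2534750, Function('M')(Z, 1542)) = Add(2534750, Mul(Pow(Add(-191, 1452), -1), Add(-63603, 1542, Pow(1452, 2), Mul(143, 1452)))) = Add(2534750, Mul(Pow(1261, -1), Add(-63603, 1542, 2108304, 207636))) = Add(2534750, Mul(Rational(1, 1261), 2253879)) = Add(2534750, Rational(2253879, 1261)) = Rational(3198573629, 1261)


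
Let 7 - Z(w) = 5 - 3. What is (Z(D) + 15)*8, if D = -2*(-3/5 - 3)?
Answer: 160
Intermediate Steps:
D = 36/5 (D = -2*(-3*⅕ - 3) = -2*(-⅗ - 3) = -2*(-18/5) = 36/5 ≈ 7.2000)
Z(w) = 5 (Z(w) = 7 - (5 - 3) = 7 - 1*2 = 7 - 2 = 5)
(Z(D) + 15)*8 = (5 + 15)*8 = 20*8 = 160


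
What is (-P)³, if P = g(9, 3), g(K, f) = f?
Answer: -27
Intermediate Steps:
P = 3
(-P)³ = (-1*3)³ = (-3)³ = -27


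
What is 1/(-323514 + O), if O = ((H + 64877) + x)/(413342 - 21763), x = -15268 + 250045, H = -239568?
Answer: -391579/126681228520 ≈ -3.0911e-6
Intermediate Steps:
x = 234777
O = 60086/391579 (O = ((-239568 + 64877) + 234777)/(413342 - 21763) = (-174691 + 234777)/391579 = 60086*(1/391579) = 60086/391579 ≈ 0.15345)
1/(-323514 + O) = 1/(-323514 + 60086/391579) = 1/(-126681228520/391579) = -391579/126681228520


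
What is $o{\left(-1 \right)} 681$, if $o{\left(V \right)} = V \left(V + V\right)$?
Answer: $1362$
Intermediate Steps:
$o{\left(V \right)} = 2 V^{2}$ ($o{\left(V \right)} = V 2 V = 2 V^{2}$)
$o{\left(-1 \right)} 681 = 2 \left(-1\right)^{2} \cdot 681 = 2 \cdot 1 \cdot 681 = 2 \cdot 681 = 1362$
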